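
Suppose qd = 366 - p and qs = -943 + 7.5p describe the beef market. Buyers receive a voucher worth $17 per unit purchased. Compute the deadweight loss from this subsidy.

Pre-subsidy: 366 - p = -943 + 7.5p gives p* = 154, q* = 212.
With the rebate, buyers effectively pay pb = ps − 17, where ps is the price sellers receive.
Demand in terms of ps becomes qd = 366 − 1(ps − 17) = 383 - ps. Setting this equal to supply: 383 - ps = -943 + 7.5ps, so ps = 156.
Buyers pay pb = 156 − 17 = 139; q' = -943 + 7.5·156 = 227.
The subsidy expands output by 227 − 212 = 15 past the efficient level; on those units the gap between marginal cost and willingness to pay runs from 0 up to 17.
DWL = ½ × 17 × 15 = 127.5.

Deadweight loss = $127.5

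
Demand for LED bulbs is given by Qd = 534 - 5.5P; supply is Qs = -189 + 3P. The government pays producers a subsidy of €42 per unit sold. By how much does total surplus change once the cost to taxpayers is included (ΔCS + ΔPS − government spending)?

Net change in total surplus = -29106/17

Pre-subsidy: 534 - 5.5P = -189 + 3P gives P* = 1446/17, Q* = 1125/17.
With the subsidy, sellers receive Ps = Pb + 42 for each unit, where Pb is the price buyers pay.
Supply in terms of Pb becomes Qs = -189 + 3(Pb + 42) = -63 + 3Pb. Setting this equal to demand: 534 - 5.5Pb = -63 + 3Pb, so Pb = 1194/17.
Sellers receive Ps = 1194/17 + 42 = 1908/17; Q' = 534 − 5.5·(1194/17) = 2511/17.
ΔCS = ½(1125/17 + 2511/17)(1446/17 − 1194/17) = 458136/289; ΔPS = ½(1125/17 + 2511/17)(1908/17 − 1446/17) = 839916/289.
Government spending = 42 × 2511/17 = 105462/17.
Net change = 458136/289 + 839916/289 − 105462/17 = -29106/17. The loss equals the DWL triangle ½·42·1386/17.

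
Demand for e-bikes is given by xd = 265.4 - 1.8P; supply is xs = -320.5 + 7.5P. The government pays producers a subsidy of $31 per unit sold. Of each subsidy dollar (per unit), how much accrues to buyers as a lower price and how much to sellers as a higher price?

Pre-subsidy: 265.4 - 1.8P = -320.5 + 7.5P gives P* = 63, x* = 152.
With the subsidy, sellers receive Ps = Pb + 31 for each unit, where Pb is the price buyers pay.
Supply in terms of Pb becomes xs = -320.5 + 7.5(Pb + 31) = -88 + 7.5Pb. Setting this equal to demand: 265.4 - 1.8Pb = -88 + 7.5Pb, so Pb = 38.
Sellers receive Ps = 38 + 31 = 69; x' = 265.4 − 1.8·38 = 197.
Buyers' price falls by P* − Pb = 63 − 38 = 25; sellers' price rises by Ps − P* = 69 − 63 = 6.

Buyers gain $25 per unit; sellers gain $6 per unit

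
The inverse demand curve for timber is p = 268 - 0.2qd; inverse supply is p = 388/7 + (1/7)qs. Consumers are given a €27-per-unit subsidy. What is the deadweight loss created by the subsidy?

Pre-subsidy: 268 - 0.2q = 388/7 + (1/7)q gives q* = 620 and p* = 144.
With the rebate, buyers effectively pay pb = ps − 27, where ps is the price sellers receive.
On the curves, pb = 268 - 0.2q and ps = 388/7 + (1/7)q; the wedge ps − pb = 27 gives 388/7 + (1/7)q − (268 - 0.2q) = 27, so q' = 698.75.
Then pb = 268 − 0.2·698.75 = 128.25 and ps = 388/7 + (1/7)·698.75 = 155.25.
The subsidy expands output by 698.75 − 620 = 78.75 past the efficient level; on those units the gap between marginal cost and willingness to pay runs from 0 up to 27.
DWL = ½ × 27 × 78.75 = 1063.125.

Deadweight loss = €1063.125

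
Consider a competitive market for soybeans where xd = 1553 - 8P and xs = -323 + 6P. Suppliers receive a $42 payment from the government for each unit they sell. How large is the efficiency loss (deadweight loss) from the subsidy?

Pre-subsidy: 1553 - 8P = -323 + 6P gives P* = 134, x* = 481.
With the subsidy, sellers receive Ps = Pb + 42 for each unit, where Pb is the price buyers pay.
Supply in terms of Pb becomes xs = -323 + 6(Pb + 42) = -71 + 6Pb. Setting this equal to demand: 1553 - 8Pb = -71 + 6Pb, so Pb = 116.
Sellers receive Ps = 116 + 42 = 158; x' = 1553 − 8·116 = 625.
The subsidy expands output by 625 − 481 = 144 past the efficient level; on those units the gap between marginal cost and willingness to pay runs from 0 up to 42.
DWL = ½ × 42 × 144 = 3024.

Deadweight loss = $3024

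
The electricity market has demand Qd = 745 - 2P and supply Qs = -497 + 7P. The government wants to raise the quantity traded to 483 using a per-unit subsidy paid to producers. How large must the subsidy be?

At Q = 483, invert demand for the buyer price: Pb = (745 − 483)/2 = 131; invert supply for the seller price: Ps = (483 − (-497))/7 = 140.
The subsidy must fill the gap: s = Ps − Pb = 140 − 131 = 9.

Required subsidy s = 9 per unit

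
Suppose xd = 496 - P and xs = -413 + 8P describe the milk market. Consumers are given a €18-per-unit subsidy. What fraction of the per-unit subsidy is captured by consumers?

Consumer share = 8/9

Pre-subsidy: 496 - P = -413 + 8P gives P* = 101, x* = 395.
With the rebate, buyers effectively pay Pb = Ps − 18, where Ps is the price sellers receive.
Demand in terms of Ps becomes xd = 496 − 1(Ps − 18) = 514 - Ps. Setting this equal to supply: 514 - Ps = -413 + 8Ps, so Ps = 103.
Buyers pay Pb = 103 − 18 = 85; x' = -413 + 8·103 = 411.
Buyers' price falls by P* − Pb = 101 − 85 = 16; sellers' price rises by Ps − P* = 103 − 101 = 2.
So consumers capture 16/18 = 8/9 of each unit of subsidy.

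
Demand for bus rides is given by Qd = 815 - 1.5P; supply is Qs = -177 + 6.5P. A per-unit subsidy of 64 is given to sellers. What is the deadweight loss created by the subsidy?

Deadweight loss = 2496

Pre-subsidy: 815 - 1.5P = -177 + 6.5P gives P* = 124, Q* = 629.
With the subsidy, sellers receive Ps = Pb + 64 for each unit, where Pb is the price buyers pay.
Supply in terms of Pb becomes Qs = -177 + 6.5(Pb + 64) = 239 + 6.5Pb. Setting this equal to demand: 815 - 1.5Pb = 239 + 6.5Pb, so Pb = 72.
Sellers receive Ps = 72 + 64 = 136; Q' = 815 − 1.5·72 = 707.
The subsidy expands output by 707 − 629 = 78 past the efficient level; on those units the gap between marginal cost and willingness to pay runs from 0 up to 64.
DWL = ½ × 64 × 78 = 2496.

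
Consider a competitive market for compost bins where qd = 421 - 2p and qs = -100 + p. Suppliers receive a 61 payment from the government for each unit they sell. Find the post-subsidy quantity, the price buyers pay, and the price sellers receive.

Pre-subsidy: 421 - 2p = -100 + p gives p* = 521/3, q* = 221/3.
With the subsidy, sellers receive ps = pb + 61 for each unit, where pb is the price buyers pay.
Supply in terms of pb becomes qs = -100 + 1(pb + 61) = -39 + pb. Setting this equal to demand: 421 - 2pb = -39 + pb, so pb = 460/3.
Sellers receive ps = 460/3 + 61 = 643/3; q' = 421 − 2·(460/3) = 343/3.

q' = 343/3; buyers pay 460/3; sellers receive 643/3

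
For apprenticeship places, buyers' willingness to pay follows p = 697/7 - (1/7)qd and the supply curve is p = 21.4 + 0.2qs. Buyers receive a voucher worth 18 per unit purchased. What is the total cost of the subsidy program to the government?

Pre-subsidy: 697/7 - (1/7)q = 21.4 + 0.2q gives q* = 228 and p* = 67.
With the rebate, buyers effectively pay pb = ps − 18, where ps is the price sellers receive.
On the curves, pb = 697/7 - (1/7)q and ps = 21.4 + 0.2q; the wedge ps − pb = 18 gives 21.4 + 0.2q − (697/7 - (1/7)q) = 18, so q' = 280.5.
Then pb = 697/7 − (1/7)·280.5 = 59.5 and ps = 21.4 + 0.2·280.5 = 77.5.
Government outlay = subsidy × quantity = 18 × 280.5 = 5049.

Government cost = 5049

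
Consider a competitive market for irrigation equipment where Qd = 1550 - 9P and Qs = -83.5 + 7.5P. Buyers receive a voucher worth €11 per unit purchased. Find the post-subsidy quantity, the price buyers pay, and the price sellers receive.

Pre-subsidy: 1550 - 9P = -83.5 + 7.5P gives P* = 99, Q* = 659.
With the rebate, buyers effectively pay Pb = Ps − 11, where Ps is the price sellers receive.
Demand in terms of Ps becomes Qd = 1550 − 9(Ps − 11) = 1649 - 9Ps. Setting this equal to supply: 1649 - 9Ps = -83.5 + 7.5Ps, so Ps = 105.
Buyers pay Pb = 105 − 11 = 94; Q' = -83.5 + 7.5·105 = 704.

Q' = 704; buyers pay €94; sellers receive €105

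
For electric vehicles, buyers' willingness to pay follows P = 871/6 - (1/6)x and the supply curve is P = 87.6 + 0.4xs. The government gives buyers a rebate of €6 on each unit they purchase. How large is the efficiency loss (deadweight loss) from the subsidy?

Deadweight loss = 540/17

Pre-subsidy: 871/6 - (1/6)x = 87.6 + 0.4x gives x* = 1727/17 and P* = 2180/17.
With the rebate, buyers effectively pay Pb = Ps − 6, where Ps is the price sellers receive.
On the curves, Pb = 871/6 - (1/6)x and Ps = 87.6 + 0.4x; the wedge Ps − Pb = 6 gives 87.6 + 0.4x − (871/6 - (1/6)x) = 6, so x' = 1907/17.
Then Pb = 871/6 − (1/6)·(1907/17) = 2150/17 and Ps = 87.6 + 0.4·(1907/17) = 2252/17.
The subsidy expands output by 1907/17 − 1727/17 = 180/17 past the efficient level; on those units the gap between marginal cost and willingness to pay runs from 0 up to 6.
DWL = ½ × 6 × 180/17 = 540/17.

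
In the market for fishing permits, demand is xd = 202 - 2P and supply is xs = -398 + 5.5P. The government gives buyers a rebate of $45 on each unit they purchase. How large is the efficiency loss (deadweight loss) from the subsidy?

Deadweight loss = $1485

Pre-subsidy: 202 - 2P = -398 + 5.5P gives P* = 80, x* = 42.
With the rebate, buyers effectively pay Pb = Ps − 45, where Ps is the price sellers receive.
Demand in terms of Ps becomes xd = 202 − 2(Ps − 45) = 292 - 2Ps. Setting this equal to supply: 292 - 2Ps = -398 + 5.5Ps, so Ps = 92.
Buyers pay Pb = 92 − 45 = 47; x' = -398 + 5.5·92 = 108.
The subsidy expands output by 108 − 42 = 66 past the efficient level; on those units the gap between marginal cost and willingness to pay runs from 0 up to 45.
DWL = ½ × 45 × 66 = 1485.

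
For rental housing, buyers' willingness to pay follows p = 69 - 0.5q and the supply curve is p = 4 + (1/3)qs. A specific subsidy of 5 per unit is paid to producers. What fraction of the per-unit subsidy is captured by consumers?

Consumer share = 0.6

Pre-subsidy: 69 - 0.5q = 4 + (1/3)q gives q* = 78 and p* = 30.
With the subsidy, sellers receive ps = pb + 5 for each unit, where pb is the price buyers pay.
On the curves, pb = 69 - 0.5q and ps = 4 + (1/3)q; the wedge ps − pb = 5 gives 4 + (1/3)q − (69 - 0.5q) = 5, so q' = 84.
Then pb = 69 − 0.5·84 = 27 and ps = 4 + (1/3)·84 = 32.
Buyers' price falls by p* − pb = 30 − 27 = 3; sellers' price rises by ps − p* = 32 − 30 = 2.
So consumers capture 3/5 = 0.6 of each unit of subsidy.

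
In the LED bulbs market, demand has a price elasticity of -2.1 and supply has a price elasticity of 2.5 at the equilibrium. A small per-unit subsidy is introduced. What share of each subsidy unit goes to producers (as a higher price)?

Producer share = 21/46

For a small subsidy around the equilibrium, the benefit split depends on the relative slopes, which at a point are proportional to the elasticities.
Buyer share = εs/(εs + |εd|) = 2.5/(2.5 + 2.1) = 25/46; seller share = |εd|/(εs + |εd|) = 21/46.
So producers capture 21/46 of the subsidy.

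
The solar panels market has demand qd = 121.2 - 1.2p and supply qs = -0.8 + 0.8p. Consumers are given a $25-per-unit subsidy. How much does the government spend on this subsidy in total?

Pre-subsidy: 121.2 - 1.2p = -0.8 + 0.8p gives p* = 61, q* = 48.
With the rebate, buyers effectively pay pb = ps − 25, where ps is the price sellers receive.
Demand in terms of ps becomes qd = 121.2 − 1.2(ps − 25) = 151.2 - 1.2ps. Setting this equal to supply: 151.2 - 1.2ps = -0.8 + 0.8ps, so ps = 76.
Buyers pay pb = 76 − 25 = 51; q' = -0.8 + 0.8·76 = 60.
Government outlay = subsidy × quantity = 25 × 60 = 1500.

Government cost = $1500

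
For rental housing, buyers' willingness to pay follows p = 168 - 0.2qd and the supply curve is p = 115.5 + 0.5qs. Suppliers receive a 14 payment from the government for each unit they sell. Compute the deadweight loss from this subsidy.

Pre-subsidy: 168 - 0.2q = 115.5 + 0.5q gives q* = 75 and p* = 153.
With the subsidy, sellers receive ps = pb + 14 for each unit, where pb is the price buyers pay.
On the curves, pb = 168 - 0.2q and ps = 115.5 + 0.5q; the wedge ps − pb = 14 gives 115.5 + 0.5q − (168 - 0.2q) = 14, so q' = 95.
Then pb = 168 − 0.2·95 = 149 and ps = 115.5 + 0.5·95 = 163.
The subsidy expands output by 95 − 75 = 20 past the efficient level; on those units the gap between marginal cost and willingness to pay runs from 0 up to 14.
DWL = ½ × 14 × 20 = 140.

Deadweight loss = 140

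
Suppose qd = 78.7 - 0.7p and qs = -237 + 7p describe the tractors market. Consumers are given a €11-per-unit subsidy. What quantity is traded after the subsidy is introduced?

q' = 57

Pre-subsidy: 78.7 - 0.7p = -237 + 7p gives p* = 41, q* = 50.
With the rebate, buyers effectively pay pb = ps − 11, where ps is the price sellers receive.
Demand in terms of ps becomes qd = 78.7 − 0.7(ps − 11) = 86.4 - 0.7ps. Setting this equal to supply: 86.4 - 0.7ps = -237 + 7ps, so ps = 42.
Buyers pay pb = 42 − 11 = 31; q' = -237 + 7·42 = 57.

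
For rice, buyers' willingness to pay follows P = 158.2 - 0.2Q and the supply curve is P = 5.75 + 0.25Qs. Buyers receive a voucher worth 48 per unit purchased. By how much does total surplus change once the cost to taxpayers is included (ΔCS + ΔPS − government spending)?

Pre-subsidy: 158.2 - 0.2Q = 5.75 + 0.25Q gives Q* = 3049/9 and P* = 814/9.
With the rebate, buyers effectively pay Pb = Ps − 48, where Ps is the price sellers receive.
On the curves, Pb = 158.2 - 0.2Q and Ps = 5.75 + 0.25Q; the wedge Ps − Pb = 48 gives 5.75 + 0.25Q − (158.2 - 0.2Q) = 48, so Q' = 4009/9.
Then Pb = 158.2 − 0.2·(4009/9) = 622/9 and Ps = 5.75 + 0.25·(4009/9) = 1054/9.
ΔCS = ½(3049/9 + 4009/9)(814/9 − 622/9) = 225856/27; ΔPS = ½(3049/9 + 4009/9)(1054/9 − 814/9) = 282320/27.
Government spending = 48 × 4009/9 = 64144/3.
Net change = 225856/27 + 282320/27 − 64144/3 = -2560. The loss equals the DWL triangle ½·48·320/3.

Net change in total surplus = -2560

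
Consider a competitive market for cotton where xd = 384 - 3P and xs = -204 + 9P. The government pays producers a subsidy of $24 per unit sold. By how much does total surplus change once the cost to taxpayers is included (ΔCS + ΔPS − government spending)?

Net change in total surplus = -$648

Pre-subsidy: 384 - 3P = -204 + 9P gives P* = 49, x* = 237.
With the subsidy, sellers receive Ps = Pb + 24 for each unit, where Pb is the price buyers pay.
Supply in terms of Pb becomes xs = -204 + 9(Pb + 24) = 12 + 9Pb. Setting this equal to demand: 384 - 3Pb = 12 + 9Pb, so Pb = 31.
Sellers receive Ps = 31 + 24 = 55; x' = 384 − 3·31 = 291.
ΔCS = ½(237 + 291)(49 − 31) = 4752; ΔPS = ½(237 + 291)(55 − 49) = 1584.
Government spending = 24 × 291 = 6984.
Net change = 4752 + 1584 − 6984 = -648. The loss equals the DWL triangle ½·24·54.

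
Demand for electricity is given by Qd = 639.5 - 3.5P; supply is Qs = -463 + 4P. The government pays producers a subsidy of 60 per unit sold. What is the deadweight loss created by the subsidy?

Deadweight loss = 3360

Pre-subsidy: 639.5 - 3.5P = -463 + 4P gives P* = 147, Q* = 125.
With the subsidy, sellers receive Ps = Pb + 60 for each unit, where Pb is the price buyers pay.
Supply in terms of Pb becomes Qs = -463 + 4(Pb + 60) = -223 + 4Pb. Setting this equal to demand: 639.5 - 3.5Pb = -223 + 4Pb, so Pb = 115.
Sellers receive Ps = 115 + 60 = 175; Q' = 639.5 − 3.5·115 = 237.
The subsidy expands output by 237 − 125 = 112 past the efficient level; on those units the gap between marginal cost and willingness to pay runs from 0 up to 60.
DWL = ½ × 60 × 112 = 3360.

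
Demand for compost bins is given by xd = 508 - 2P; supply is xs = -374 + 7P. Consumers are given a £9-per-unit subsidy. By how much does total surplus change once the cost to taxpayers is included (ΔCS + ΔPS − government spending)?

Net change in total surplus = -£63

Pre-subsidy: 508 - 2P = -374 + 7P gives P* = 98, x* = 312.
With the rebate, buyers effectively pay Pb = Ps − 9, where Ps is the price sellers receive.
Demand in terms of Ps becomes xd = 508 − 2(Ps − 9) = 526 - 2Ps. Setting this equal to supply: 526 - 2Ps = -374 + 7Ps, so Ps = 100.
Buyers pay Pb = 100 − 9 = 91; x' = -374 + 7·100 = 326.
ΔCS = ½(312 + 326)(98 − 91) = 2233; ΔPS = ½(312 + 326)(100 − 98) = 638.
Government spending = 9 × 326 = 2934.
Net change = 2233 + 638 − 2934 = -63. The loss equals the DWL triangle ½·9·14.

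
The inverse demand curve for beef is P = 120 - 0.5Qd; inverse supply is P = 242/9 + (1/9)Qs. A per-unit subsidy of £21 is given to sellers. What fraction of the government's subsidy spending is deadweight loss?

DWL / government spending = 189/2054

Pre-subsidy: 120 - 0.5Q = 242/9 + (1/9)Q gives Q* = 1676/11 and P* = 482/11.
With the subsidy, sellers receive Ps = Pb + 21 for each unit, where Pb is the price buyers pay.
On the curves, Pb = 120 - 0.5Q and Ps = 242/9 + (1/9)Q; the wedge Ps − Pb = 21 gives 242/9 + (1/9)Q − (120 - 0.5Q) = 21, so Q' = 2054/11.
Then Pb = 120 − 0.5·(2054/11) = 293/11 and Ps = 242/9 + (1/9)·(2054/11) = 524/11.
ΔCS = ½(1676/11 + 2054/11)(482/11 − 293/11) = 352485/121; ΔPS = ½(1676/11 + 2054/11)(524/11 − 482/11) = 78330/121.
Government spending = 21 × 2054/11 = 43134/11.
DWL = ½ × 21 × (2054/11 − 1676/11) = 3969/11; fraction = (3969/11) / (43134/11) = 189/2054.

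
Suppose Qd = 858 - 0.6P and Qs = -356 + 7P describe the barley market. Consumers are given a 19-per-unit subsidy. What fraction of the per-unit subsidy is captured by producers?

Producer share = 3/38

Pre-subsidy: 858 - 0.6P = -356 + 7P gives P* = 3035/19, Q* = 14481/19.
With the rebate, buyers effectively pay Pb = Ps − 19, where Ps is the price sellers receive.
Demand in terms of Ps becomes Qd = 858 − 0.6(Ps − 19) = 869.4 - 0.6Ps. Setting this equal to supply: 869.4 - 0.6Ps = -356 + 7Ps, so Ps = 6127/38.
Buyers pay Pb = 6127/38 − 19 = 5405/38; Q' = -356 + 7·(6127/38) = 29361/38.
Buyers' price falls by P* − Pb = 3035/19 − 5405/38 = 17.5; sellers' price rises by Ps − P* = 6127/38 − 3035/19 = 1.5.
So producers capture 1.5/19 = 3/38 of each unit of subsidy.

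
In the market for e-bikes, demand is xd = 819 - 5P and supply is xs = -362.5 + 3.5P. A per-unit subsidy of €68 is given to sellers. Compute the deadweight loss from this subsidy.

Pre-subsidy: 819 - 5P = -362.5 + 3.5P gives P* = 139, x* = 124.
With the subsidy, sellers receive Ps = Pb + 68 for each unit, where Pb is the price buyers pay.
Supply in terms of Pb becomes xs = -362.5 + 3.5(Pb + 68) = -124.5 + 3.5Pb. Setting this equal to demand: 819 - 5Pb = -124.5 + 3.5Pb, so Pb = 111.
Sellers receive Ps = 111 + 68 = 179; x' = 819 − 5·111 = 264.
The subsidy expands output by 264 − 124 = 140 past the efficient level; on those units the gap between marginal cost and willingness to pay runs from 0 up to 68.
DWL = ½ × 68 × 140 = 4760.

Deadweight loss = €4760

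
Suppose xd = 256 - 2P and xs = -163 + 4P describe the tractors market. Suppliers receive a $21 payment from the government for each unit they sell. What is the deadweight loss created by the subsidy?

Deadweight loss = $294

Pre-subsidy: 256 - 2P = -163 + 4P gives P* = 419/6, x* = 349/3.
With the subsidy, sellers receive Ps = Pb + 21 for each unit, where Pb is the price buyers pay.
Supply in terms of Pb becomes xs = -163 + 4(Pb + 21) = -79 + 4Pb. Setting this equal to demand: 256 - 2Pb = -79 + 4Pb, so Pb = 335/6.
Sellers receive Ps = 335/6 + 21 = 461/6; x' = 256 − 2·(335/6) = 433/3.
The subsidy expands output by 433/3 − 349/3 = 28 past the efficient level; on those units the gap between marginal cost and willingness to pay runs from 0 up to 21.
DWL = ½ × 21 × 28 = 294.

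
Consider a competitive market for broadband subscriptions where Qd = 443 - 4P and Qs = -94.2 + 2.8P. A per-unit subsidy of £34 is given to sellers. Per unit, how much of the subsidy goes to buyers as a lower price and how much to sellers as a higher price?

Pre-subsidy: 443 - 4P = -94.2 + 2.8P gives P* = 79, Q* = 127.
With the subsidy, sellers receive Ps = Pb + 34 for each unit, where Pb is the price buyers pay.
Supply in terms of Pb becomes Qs = -94.2 + 2.8(Pb + 34) = 1 + 2.8Pb. Setting this equal to demand: 443 - 4Pb = 1 + 2.8Pb, so Pb = 65.
Sellers receive Ps = 65 + 34 = 99; Q' = 443 − 4·65 = 183.
Buyers' price falls by P* − Pb = 79 − 65 = 14; sellers' price rises by Ps − P* = 99 − 79 = 20.

Buyers gain £14 per unit; sellers gain £20 per unit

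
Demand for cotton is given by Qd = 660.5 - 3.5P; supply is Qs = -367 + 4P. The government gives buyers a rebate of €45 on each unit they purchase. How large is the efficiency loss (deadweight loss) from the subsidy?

Pre-subsidy: 660.5 - 3.5P = -367 + 4P gives P* = 137, Q* = 181.
With the rebate, buyers effectively pay Pb = Ps − 45, where Ps is the price sellers receive.
Demand in terms of Ps becomes Qd = 660.5 − 3.5(Ps − 45) = 818 - 3.5Ps. Setting this equal to supply: 818 - 3.5Ps = -367 + 4Ps, so Ps = 158.
Buyers pay Pb = 158 − 45 = 113; Q' = -367 + 4·158 = 265.
The subsidy expands output by 265 − 181 = 84 past the efficient level; on those units the gap between marginal cost and willingness to pay runs from 0 up to 45.
DWL = ½ × 45 × 84 = 1890.

Deadweight loss = €1890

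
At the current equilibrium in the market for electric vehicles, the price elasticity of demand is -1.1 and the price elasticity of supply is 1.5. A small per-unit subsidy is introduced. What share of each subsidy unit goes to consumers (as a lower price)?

For a small subsidy around the equilibrium, the benefit split depends on the relative slopes, which at a point are proportional to the elasticities.
Buyer share = εs/(εs + |εd|) = 1.5/(1.5 + 1.1) = 15/26; seller share = |εd|/(εs + |εd|) = 11/26.

Consumer share = 15/26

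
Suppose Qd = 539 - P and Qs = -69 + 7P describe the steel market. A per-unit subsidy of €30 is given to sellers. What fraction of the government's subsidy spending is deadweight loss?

DWL / government spending = 105/3914

Pre-subsidy: 539 - P = -69 + 7P gives P* = 76, Q* = 463.
With the subsidy, sellers receive Ps = Pb + 30 for each unit, where Pb is the price buyers pay.
Supply in terms of Pb becomes Qs = -69 + 7(Pb + 30) = 141 + 7Pb. Setting this equal to demand: 539 - Pb = 141 + 7Pb, so Pb = 49.75.
Sellers receive Ps = 49.75 + 30 = 79.75; Q' = 539 − 1·49.75 = 489.25.
ΔCS = ½(463 + 489.25)(76 − 49.75) = 12498.28125; ΔPS = ½(463 + 489.25)(79.75 − 76) = 1785.46875.
Government spending = 30 × 489.25 = 14677.5.
DWL = ½ × 30 × (489.25 − 463) = 393.75; fraction = 393.75 / 14677.5 = 105/3914.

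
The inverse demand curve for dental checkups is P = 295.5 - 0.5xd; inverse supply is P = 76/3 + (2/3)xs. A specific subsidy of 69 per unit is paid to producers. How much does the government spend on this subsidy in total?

Pre-subsidy: 295.5 - 0.5x = 76/3 + (2/3)x gives x* = 1621/7 and P* = 1258/7.
With the subsidy, sellers receive Ps = Pb + 69 for each unit, where Pb is the price buyers pay.
On the curves, Pb = 295.5 - 0.5x and Ps = 76/3 + (2/3)x; the wedge Ps − Pb = 69 gives 76/3 + (2/3)x − (295.5 - 0.5x) = 69, so x' = 2035/7.
Then Pb = 295.5 − 0.5·(2035/7) = 1051/7 and Ps = 76/3 + (2/3)·(2035/7) = 1534/7.
Government outlay = subsidy × quantity = 69 × 2035/7 = 140415/7.

Government cost = 140415/7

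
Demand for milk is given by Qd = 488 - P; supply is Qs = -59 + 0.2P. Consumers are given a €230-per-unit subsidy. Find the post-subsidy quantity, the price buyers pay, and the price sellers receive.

Q' = 70.5; buyers pay €417.5; sellers receive €647.5

Pre-subsidy: 488 - P = -59 + 0.2P gives P* = 2735/6, Q* = 193/6.
With the rebate, buyers effectively pay Pb = Ps − 230, where Ps is the price sellers receive.
Demand in terms of Ps becomes Qd = 488 − 1(Ps − 230) = 718 - Ps. Setting this equal to supply: 718 - Ps = -59 + 0.2Ps, so Ps = 647.5.
Buyers pay Pb = 647.5 − 230 = 417.5; Q' = -59 + 0.2·647.5 = 70.5.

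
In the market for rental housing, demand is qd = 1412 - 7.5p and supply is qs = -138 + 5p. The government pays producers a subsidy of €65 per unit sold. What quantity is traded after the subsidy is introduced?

Pre-subsidy: 1412 - 7.5p = -138 + 5p gives p* = 124, q* = 482.
With the subsidy, sellers receive ps = pb + 65 for each unit, where pb is the price buyers pay.
Supply in terms of pb becomes qs = -138 + 5(pb + 65) = 187 + 5pb. Setting this equal to demand: 1412 - 7.5pb = 187 + 5pb, so pb = 98.
Sellers receive ps = 98 + 65 = 163; q' = 1412 − 7.5·98 = 677.

q' = 677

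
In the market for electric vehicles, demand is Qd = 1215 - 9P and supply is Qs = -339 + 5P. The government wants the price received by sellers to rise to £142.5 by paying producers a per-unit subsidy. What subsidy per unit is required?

Required subsidy s = £49 per unit

At a seller price of 142.5, quantity supplied is -339 + 5·142.5 = 373.5.
Buyers absorb 373.5 only when they pay Pb with 1215 − 9·Pb = 373.5, i.e. Pb = 93.5.
s = Ps − Pb = 142.5 − 93.5 = 49.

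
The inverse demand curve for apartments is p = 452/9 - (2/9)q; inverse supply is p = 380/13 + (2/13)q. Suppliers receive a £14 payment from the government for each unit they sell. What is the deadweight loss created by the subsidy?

Deadweight loss = 5733/22

Pre-subsidy: 452/9 - (2/9)q = 380/13 + (2/13)q gives q* = 614/11 and p* = 416/11.
With the subsidy, sellers receive ps = pb + 14 for each unit, where pb is the price buyers pay.
On the curves, pb = 452/9 - (2/9)q and ps = 380/13 + (2/13)q; the wedge ps − pb = 14 gives 380/13 + (2/13)q − (452/9 - (2/9)q) = 14, so q' = 2047/22.
Then pb = 452/9 − (2/9)·(2047/22) = 325/11 and ps = 380/13 + (2/13)·(2047/22) = 479/11.
The subsidy expands output by 2047/22 − 614/11 = 819/22 past the efficient level; on those units the gap between marginal cost and willingness to pay runs from 0 up to 14.
DWL = ½ × 14 × 819/22 = 5733/22.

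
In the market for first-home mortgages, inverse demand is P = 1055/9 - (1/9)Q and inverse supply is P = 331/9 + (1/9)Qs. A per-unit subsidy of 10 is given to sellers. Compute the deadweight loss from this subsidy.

Pre-subsidy: 1055/9 - (1/9)Q = 331/9 + (1/9)Q gives Q* = 362 and P* = 77.
With the subsidy, sellers receive Ps = Pb + 10 for each unit, where Pb is the price buyers pay.
On the curves, Pb = 1055/9 - (1/9)Q and Ps = 331/9 + (1/9)Q; the wedge Ps − Pb = 10 gives 331/9 + (1/9)Q − (1055/9 - (1/9)Q) = 10, so Q' = 407.
Then Pb = 1055/9 − (1/9)·407 = 72 and Ps = 331/9 + (1/9)·407 = 82.
The subsidy expands output by 407 − 362 = 45 past the efficient level; on those units the gap between marginal cost and willingness to pay runs from 0 up to 10.
DWL = ½ × 10 × 45 = 225.

Deadweight loss = 225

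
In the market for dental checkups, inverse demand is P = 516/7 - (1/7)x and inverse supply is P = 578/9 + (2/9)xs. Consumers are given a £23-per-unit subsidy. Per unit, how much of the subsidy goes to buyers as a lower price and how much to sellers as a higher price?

Pre-subsidy: 516/7 - (1/7)x = 578/9 + (2/9)x gives x* = 26 and P* = 70.
With the rebate, buyers effectively pay Pb = Ps − 23, where Ps is the price sellers receive.
On the curves, Pb = 516/7 - (1/7)x and Ps = 578/9 + (2/9)x; the wedge Ps − Pb = 23 gives 578/9 + (2/9)x − (516/7 - (1/7)x) = 23, so x' = 89.
Then Pb = 516/7 − (1/7)·89 = 61 and Ps = 578/9 + (2/9)·89 = 84.
Buyers' price falls by P* − Pb = 70 − 61 = 9; sellers' price rises by Ps − P* = 84 − 70 = 14.

Buyers gain £9 per unit; sellers gain £14 per unit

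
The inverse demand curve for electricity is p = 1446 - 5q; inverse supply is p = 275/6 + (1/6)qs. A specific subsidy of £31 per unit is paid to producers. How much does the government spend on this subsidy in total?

Pre-subsidy: 1446 - 5q = 275/6 + (1/6)q gives q* = 271 and p* = 91.
With the subsidy, sellers receive ps = pb + 31 for each unit, where pb is the price buyers pay.
On the curves, pb = 1446 - 5q and ps = 275/6 + (1/6)q; the wedge ps − pb = 31 gives 275/6 + (1/6)q − (1446 - 5q) = 31, so q' = 277.
Then pb = 1446 − 5·277 = 61 and ps = 275/6 + (1/6)·277 = 92.
Government outlay = subsidy × quantity = 31 × 277 = 8587.

Government cost = £8587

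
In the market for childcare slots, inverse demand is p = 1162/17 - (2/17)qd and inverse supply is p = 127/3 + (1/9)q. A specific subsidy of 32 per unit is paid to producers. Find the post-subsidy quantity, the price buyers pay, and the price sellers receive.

q' = 8877/35; buyers pay 1348/35; sellers receive 2468/35

Pre-subsidy: 1162/17 - (2/17)q = 127/3 + (1/9)q gives q* = 3981/35 and p* = 1924/35.
With the subsidy, sellers receive ps = pb + 32 for each unit, where pb is the price buyers pay.
On the curves, pb = 1162/17 - (2/17)q and ps = 127/3 + (1/9)q; the wedge ps − pb = 32 gives 127/3 + (1/9)q − (1162/17 - (2/17)q) = 32, so q' = 8877/35.
Then pb = 1162/17 − (2/17)·(8877/35) = 1348/35 and ps = 127/3 + (1/9)·(8877/35) = 2468/35.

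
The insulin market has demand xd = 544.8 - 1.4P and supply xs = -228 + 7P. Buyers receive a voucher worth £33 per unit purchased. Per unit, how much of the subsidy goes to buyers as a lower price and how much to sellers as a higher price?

Buyers gain £27.5 per unit; sellers gain £5.5 per unit

Pre-subsidy: 544.8 - 1.4P = -228 + 7P gives P* = 92, x* = 416.
With the rebate, buyers effectively pay Pb = Ps − 33, where Ps is the price sellers receive.
Demand in terms of Ps becomes xd = 544.8 − 1.4(Ps − 33) = 591 - 1.4Ps. Setting this equal to supply: 591 - 1.4Ps = -228 + 7Ps, so Ps = 97.5.
Buyers pay Pb = 97.5 − 33 = 64.5; x' = -228 + 7·97.5 = 454.5.
Buyers' price falls by P* − Pb = 92 − 64.5 = 27.5; sellers' price rises by Ps − P* = 97.5 − 92 = 5.5.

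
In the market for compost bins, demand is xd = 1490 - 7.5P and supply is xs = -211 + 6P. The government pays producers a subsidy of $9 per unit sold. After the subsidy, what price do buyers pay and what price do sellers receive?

Buyers pay $122; sellers receive $131

Pre-subsidy: 1490 - 7.5P = -211 + 6P gives P* = 126, x* = 545.
With the subsidy, sellers receive Ps = Pb + 9 for each unit, where Pb is the price buyers pay.
Supply in terms of Pb becomes xs = -211 + 6(Pb + 9) = -157 + 6Pb. Setting this equal to demand: 1490 - 7.5Pb = -157 + 6Pb, so Pb = 122.
Sellers receive Ps = 122 + 9 = 131; x' = 1490 − 7.5·122 = 575.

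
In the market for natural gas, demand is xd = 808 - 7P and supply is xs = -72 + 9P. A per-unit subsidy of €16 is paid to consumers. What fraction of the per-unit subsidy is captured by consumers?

Pre-subsidy: 808 - 7P = -72 + 9P gives P* = 55, x* = 423.
With the rebate, buyers effectively pay Pb = Ps − 16, where Ps is the price sellers receive.
Demand in terms of Ps becomes xd = 808 − 7(Ps − 16) = 920 - 7Ps. Setting this equal to supply: 920 - 7Ps = -72 + 9Ps, so Ps = 62.
Buyers pay Pb = 62 − 16 = 46; x' = -72 + 9·62 = 486.
Buyers' price falls by P* − Pb = 55 − 46 = 9; sellers' price rises by Ps − P* = 62 − 55 = 7.
So consumers capture 9/16 = 0.5625 of each unit of subsidy.

Consumer share = 0.5625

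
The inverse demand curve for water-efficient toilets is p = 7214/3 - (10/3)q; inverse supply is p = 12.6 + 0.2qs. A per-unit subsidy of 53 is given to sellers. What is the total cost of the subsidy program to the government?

Pre-subsidy: 7214/3 - (10/3)q = 12.6 + 0.2q gives q* = 677 and p* = 148.
With the subsidy, sellers receive ps = pb + 53 for each unit, where pb is the price buyers pay.
On the curves, pb = 7214/3 - (10/3)q and ps = 12.6 + 0.2q; the wedge ps − pb = 53 gives 12.6 + 0.2q − (7214/3 - (10/3)q) = 53, so q' = 692.
Then pb = 7214/3 − (10/3)·692 = 98 and ps = 12.6 + 0.2·692 = 151.
Government outlay = subsidy × quantity = 53 × 692 = 36676.

Government cost = 36676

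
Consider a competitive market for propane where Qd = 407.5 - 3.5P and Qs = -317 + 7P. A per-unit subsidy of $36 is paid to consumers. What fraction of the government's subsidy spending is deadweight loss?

DWL / government spending = 0.168

Pre-subsidy: 407.5 - 3.5P = -317 + 7P gives P* = 69, Q* = 166.
With the rebate, buyers effectively pay Pb = Ps − 36, where Ps is the price sellers receive.
Demand in terms of Ps becomes Qd = 407.5 − 3.5(Ps − 36) = 533.5 - 3.5Ps. Setting this equal to supply: 533.5 - 3.5Ps = -317 + 7Ps, so Ps = 81.
Buyers pay Pb = 81 − 36 = 45; Q' = -317 + 7·81 = 250.
ΔCS = ½(166 + 250)(69 − 45) = 4992; ΔPS = ½(166 + 250)(81 − 69) = 2496.
Government spending = 36 × 250 = 9000.
DWL = ½ × 36 × (250 − 166) = 1512; fraction = 1512 / 9000 = 0.168.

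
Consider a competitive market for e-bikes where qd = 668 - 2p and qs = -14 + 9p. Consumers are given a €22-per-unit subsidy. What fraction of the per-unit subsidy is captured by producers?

Producer share = 2/11

Pre-subsidy: 668 - 2p = -14 + 9p gives p* = 62, q* = 544.
With the rebate, buyers effectively pay pb = ps − 22, where ps is the price sellers receive.
Demand in terms of ps becomes qd = 668 − 2(ps − 22) = 712 - 2ps. Setting this equal to supply: 712 - 2ps = -14 + 9ps, so ps = 66.
Buyers pay pb = 66 − 22 = 44; q' = -14 + 9·66 = 580.
Buyers' price falls by p* − pb = 62 − 44 = 18; sellers' price rises by ps − p* = 66 − 62 = 4.
So producers capture 4/22 = 2/11 of each unit of subsidy.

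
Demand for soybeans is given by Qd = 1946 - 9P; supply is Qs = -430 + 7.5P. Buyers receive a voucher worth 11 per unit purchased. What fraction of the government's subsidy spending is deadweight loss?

Pre-subsidy: 1946 - 9P = -430 + 7.5P gives P* = 144, Q* = 650.
With the rebate, buyers effectively pay Pb = Ps − 11, where Ps is the price sellers receive.
Demand in terms of Ps becomes Qd = 1946 − 9(Ps − 11) = 2045 - 9Ps. Setting this equal to supply: 2045 - 9Ps = -430 + 7.5Ps, so Ps = 150.
Buyers pay Pb = 150 − 11 = 139; Q' = -430 + 7.5·150 = 695.
ΔCS = ½(650 + 695)(144 − 139) = 3362.5; ΔPS = ½(650 + 695)(150 − 144) = 4035.
Government spending = 11 × 695 = 7645.
DWL = ½ × 11 × (695 − 650) = 247.5; fraction = 247.5 / 7645 = 9/278.

DWL / government spending = 9/278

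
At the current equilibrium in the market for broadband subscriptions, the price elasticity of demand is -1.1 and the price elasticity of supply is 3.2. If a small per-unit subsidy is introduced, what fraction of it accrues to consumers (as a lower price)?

Consumer share = 32/43

For a small subsidy around the equilibrium, the benefit split depends on the relative slopes, which at a point are proportional to the elasticities.
Buyer share = εs/(εs + |εd|) = 3.2/(3.2 + 1.1) = 32/43; seller share = |εd|/(εs + |εd|) = 11/43.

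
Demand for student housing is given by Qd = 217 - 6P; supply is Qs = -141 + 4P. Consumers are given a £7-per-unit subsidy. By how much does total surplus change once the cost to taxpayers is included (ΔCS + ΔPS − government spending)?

Pre-subsidy: 217 - 6P = -141 + 4P gives P* = 35.8, Q* = 2.2.
With the rebate, buyers effectively pay Pb = Ps − 7, where Ps is the price sellers receive.
Demand in terms of Ps becomes Qd = 217 − 6(Ps − 7) = 259 - 6Ps. Setting this equal to supply: 259 - 6Ps = -141 + 4Ps, so Ps = 40.
Buyers pay Pb = 40 − 7 = 33; Q' = -141 + 4·40 = 19.
ΔCS = ½(2.2 + 19)(35.8 − 33) = 29.68; ΔPS = ½(2.2 + 19)(40 − 35.8) = 44.52.
Government spending = 7 × 19 = 133.
Net change = 29.68 + 44.52 − 133 = -58.8. The loss equals the DWL triangle ½·7·16.8.

Net change in total surplus = -£58.8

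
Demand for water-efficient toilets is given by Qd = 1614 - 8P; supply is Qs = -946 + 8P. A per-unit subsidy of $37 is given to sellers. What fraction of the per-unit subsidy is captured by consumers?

Pre-subsidy: 1614 - 8P = -946 + 8P gives P* = 160, Q* = 334.
With the subsidy, sellers receive Ps = Pb + 37 for each unit, where Pb is the price buyers pay.
Supply in terms of Pb becomes Qs = -946 + 8(Pb + 37) = -650 + 8Pb. Setting this equal to demand: 1614 - 8Pb = -650 + 8Pb, so Pb = 141.5.
Sellers receive Ps = 141.5 + 37 = 178.5; Q' = 1614 − 8·141.5 = 482.
Buyers' price falls by P* − Pb = 160 − 141.5 = 18.5; sellers' price rises by Ps − P* = 178.5 − 160 = 18.5.
So consumers capture 18.5/37 = 0.5 of each unit of subsidy.

Consumer share = 0.5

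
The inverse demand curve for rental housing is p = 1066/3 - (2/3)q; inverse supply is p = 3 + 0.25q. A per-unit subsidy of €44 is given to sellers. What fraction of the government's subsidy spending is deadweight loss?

Pre-subsidy: 1066/3 - (2/3)q = 3 + 0.25q gives q* = 4228/11 and p* = 1090/11.
With the subsidy, sellers receive ps = pb + 44 for each unit, where pb is the price buyers pay.
On the curves, pb = 1066/3 - (2/3)q and ps = 3 + 0.25q; the wedge ps − pb = 44 gives 3 + 0.25q − (1066/3 - (2/3)q) = 44, so q' = 4756/11.
Then pb = 1066/3 − (2/3)·(4756/11) = 738/11 and ps = 3 + 0.25·(4756/11) = 1222/11.
ΔCS = ½(4228/11 + 4756/11)(1090/11 − 738/11) = 143744/11; ΔPS = ½(4228/11 + 4756/11)(1222/11 − 1090/11) = 53904/11.
Government spending = 44 × 4756/11 = 19024.
DWL = ½ × 44 × (4756/11 − 4228/11) = 1056; fraction = 1056 / 19024 = 66/1189.

DWL / government spending = 66/1189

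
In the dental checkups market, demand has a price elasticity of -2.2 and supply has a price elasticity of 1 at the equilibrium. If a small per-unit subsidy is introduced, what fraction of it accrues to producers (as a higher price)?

For a small subsidy around the equilibrium, the benefit split depends on the relative slopes, which at a point are proportional to the elasticities.
Buyer share = εs/(εs + |εd|) = 1/(1 + 2.2) = 0.3125; seller share = |εd|/(εs + |εd|) = 0.6875.
So producers capture 0.6875 of the subsidy.

Producer share = 0.6875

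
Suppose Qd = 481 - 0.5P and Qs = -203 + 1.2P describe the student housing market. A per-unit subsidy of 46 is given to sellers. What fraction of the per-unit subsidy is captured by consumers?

Pre-subsidy: 481 - 0.5P = -203 + 1.2P gives P* = 6840/17, Q* = 4757/17.
With the subsidy, sellers receive Ps = Pb + 46 for each unit, where Pb is the price buyers pay.
Supply in terms of Pb becomes Qs = -203 + 1.2(Pb + 46) = -147.8 + 1.2Pb. Setting this equal to demand: 481 - 0.5Pb = -147.8 + 1.2Pb, so Pb = 6288/17.
Sellers receive Ps = 6288/17 + 46 = 7070/17; Q' = 481 − 0.5·(6288/17) = 5033/17.
Buyers' price falls by P* − Pb = 6840/17 − 6288/17 = 552/17; sellers' price rises by Ps − P* = 7070/17 − 6840/17 = 230/17.
So consumers capture (552/17)/46 = 12/17 of each unit of subsidy.

Consumer share = 12/17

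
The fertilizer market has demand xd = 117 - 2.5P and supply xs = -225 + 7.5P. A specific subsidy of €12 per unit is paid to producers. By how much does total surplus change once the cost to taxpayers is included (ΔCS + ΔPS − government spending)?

Pre-subsidy: 117 - 2.5P = -225 + 7.5P gives P* = 34.2, x* = 31.5.
With the subsidy, sellers receive Ps = Pb + 12 for each unit, where Pb is the price buyers pay.
Supply in terms of Pb becomes xs = -225 + 7.5(Pb + 12) = -135 + 7.5Pb. Setting this equal to demand: 117 - 2.5Pb = -135 + 7.5Pb, so Pb = 25.2.
Sellers receive Ps = 25.2 + 12 = 37.2; x' = 117 − 2.5·25.2 = 54.
ΔCS = ½(31.5 + 54)(34.2 − 25.2) = 384.75; ΔPS = ½(31.5 + 54)(37.2 − 34.2) = 128.25.
Government spending = 12 × 54 = 648.
Net change = 384.75 + 128.25 − 648 = -135. The loss equals the DWL triangle ½·12·22.5.

Net change in total surplus = -€135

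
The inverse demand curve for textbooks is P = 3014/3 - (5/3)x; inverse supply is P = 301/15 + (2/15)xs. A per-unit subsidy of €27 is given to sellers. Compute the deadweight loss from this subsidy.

Deadweight loss = €202.5

Pre-subsidy: 3014/3 - (5/3)x = 301/15 + (2/15)x gives x* = 547 and P* = 93.
With the subsidy, sellers receive Ps = Pb + 27 for each unit, where Pb is the price buyers pay.
On the curves, Pb = 3014/3 - (5/3)x and Ps = 301/15 + (2/15)x; the wedge Ps − Pb = 27 gives 301/15 + (2/15)x − (3014/3 - (5/3)x) = 27, so x' = 562.
Then Pb = 3014/3 − (5/3)·562 = 68 and Ps = 301/15 + (2/15)·562 = 95.
The subsidy expands output by 562 − 547 = 15 past the efficient level; on those units the gap between marginal cost and willingness to pay runs from 0 up to 27.
DWL = ½ × 27 × 15 = 202.5.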